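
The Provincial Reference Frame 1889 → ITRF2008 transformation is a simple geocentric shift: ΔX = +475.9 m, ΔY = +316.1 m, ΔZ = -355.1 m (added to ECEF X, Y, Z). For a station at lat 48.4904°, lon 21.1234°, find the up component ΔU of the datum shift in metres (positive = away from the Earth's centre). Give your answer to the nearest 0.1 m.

The local up (radial) axis is (cos φ cos λ, cos φ sin λ, sin φ), giving ΔU = 294.208 + 75.497 − 265.915 = 103.79 m.

ΔU = 103.8 m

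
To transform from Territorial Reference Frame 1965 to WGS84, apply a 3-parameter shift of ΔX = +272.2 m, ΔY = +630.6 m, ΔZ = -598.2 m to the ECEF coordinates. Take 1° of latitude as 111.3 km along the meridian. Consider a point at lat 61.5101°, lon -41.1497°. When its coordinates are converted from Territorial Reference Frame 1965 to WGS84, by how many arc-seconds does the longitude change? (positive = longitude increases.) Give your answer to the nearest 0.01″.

sin φ = 0.878901, cos φ = 0.477004, sin λ = -0.658029, cos λ = 0.752993.
East component: ΔE = −sin λ·ΔX + cos λ·ΔY = −(-0.658029)(272.2) + (0.752993)(630.6) = 653.95 m.
1° of latitude spans 111300 m; at latitude φ, 1° of longitude spans that × cos φ = 53090.5 m, so Δλ = 653.95 / 53090.5 × 3600 = 44.344″.

Δλ = 44.34″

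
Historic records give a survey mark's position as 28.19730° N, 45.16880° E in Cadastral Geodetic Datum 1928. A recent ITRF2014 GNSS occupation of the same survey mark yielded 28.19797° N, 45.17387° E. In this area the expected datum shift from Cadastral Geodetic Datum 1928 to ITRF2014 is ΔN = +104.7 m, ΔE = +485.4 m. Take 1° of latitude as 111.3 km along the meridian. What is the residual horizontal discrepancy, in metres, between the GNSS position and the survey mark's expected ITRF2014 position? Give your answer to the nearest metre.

32 m

Observed coordinate differences: Δφ = +0.00067°, Δλ = +0.00507°.
Converting to metres (1° lat = 111300 m, cos φ = 0.881326): observed ΔN = 74.6 m, observed ΔE = 497.3 m.
Subtracting the expected shift leaves a residual of 74.6 − (104.7) = -30.1 m north and 497.3 − (485.4) = 11.9 m east.
Residual distance = √((-30.1)² + 11.9²) = 32.4 m.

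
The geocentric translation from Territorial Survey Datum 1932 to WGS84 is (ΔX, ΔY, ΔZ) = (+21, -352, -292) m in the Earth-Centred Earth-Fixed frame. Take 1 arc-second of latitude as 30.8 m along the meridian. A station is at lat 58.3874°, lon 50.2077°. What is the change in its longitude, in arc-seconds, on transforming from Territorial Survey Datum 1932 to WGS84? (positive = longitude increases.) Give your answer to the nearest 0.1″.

Δλ = -15.0″

sin φ = 0.851612, cos φ = 0.524173, sin λ = 0.768370, cos λ = 0.640006.
East component: ΔE = −sin λ·ΔX + cos λ·ΔY = −(0.768370)(21) + (0.640006)(-352) = -241.42 m.
1° of latitude spans 3600 × 30.80 = 110880 m; at latitude φ, 1° of longitude spans that × cos φ = 58120.3 m, so Δλ = -241.42 / 58120.3 × 3600 = -14.954″.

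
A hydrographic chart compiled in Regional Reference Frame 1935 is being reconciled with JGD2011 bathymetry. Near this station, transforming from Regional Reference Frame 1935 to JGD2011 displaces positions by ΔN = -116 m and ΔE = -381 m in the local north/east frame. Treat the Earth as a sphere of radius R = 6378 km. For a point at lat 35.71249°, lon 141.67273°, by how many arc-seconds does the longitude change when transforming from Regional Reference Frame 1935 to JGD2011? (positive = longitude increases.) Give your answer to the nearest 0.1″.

Δλ = -15.2″

At latitude 35.71249°, cos φ = 0.811956.
One radian of longitude at latitude φ spans R cos φ, so Δλ = ΔE / (R cos φ) = -381.0 / (6378000 × 0.811956) = -7.3571e-05 rad = -15.175″.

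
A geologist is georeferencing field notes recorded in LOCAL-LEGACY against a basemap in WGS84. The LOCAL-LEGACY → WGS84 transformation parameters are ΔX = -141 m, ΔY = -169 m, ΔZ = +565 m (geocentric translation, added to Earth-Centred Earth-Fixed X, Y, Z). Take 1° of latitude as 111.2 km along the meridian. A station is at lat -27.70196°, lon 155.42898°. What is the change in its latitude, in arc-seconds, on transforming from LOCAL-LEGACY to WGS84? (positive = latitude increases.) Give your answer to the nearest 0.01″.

sin φ = -0.464872, cos φ = 0.885378, sin λ = 0.415821, cos λ = -0.909447.
North component: ΔN = −sin φ cos λ·ΔX − sin φ sin λ·ΔY + cos φ·ΔZ = −(-0.464872)(-0.909447)(-141) − (-0.464872)(0.415821)(-169) + (0.885378)(565) = 527.18 m.
1° of latitude spans 111200 m, so Δφ = 527.18 / 111200 × 3600 = 17.067″.

Δφ = 17.07″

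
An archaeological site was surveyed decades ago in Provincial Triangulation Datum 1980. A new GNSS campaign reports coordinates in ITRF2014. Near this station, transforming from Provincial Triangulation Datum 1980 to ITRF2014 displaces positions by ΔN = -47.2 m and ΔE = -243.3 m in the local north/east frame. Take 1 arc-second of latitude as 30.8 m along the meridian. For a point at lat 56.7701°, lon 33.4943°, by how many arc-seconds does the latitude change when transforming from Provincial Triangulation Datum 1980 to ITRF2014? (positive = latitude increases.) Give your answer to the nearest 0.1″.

Δφ = -1.5″

1″ of latitude = 30.80 m, so Δφ = -47.2 / 30.80 = -1.532″.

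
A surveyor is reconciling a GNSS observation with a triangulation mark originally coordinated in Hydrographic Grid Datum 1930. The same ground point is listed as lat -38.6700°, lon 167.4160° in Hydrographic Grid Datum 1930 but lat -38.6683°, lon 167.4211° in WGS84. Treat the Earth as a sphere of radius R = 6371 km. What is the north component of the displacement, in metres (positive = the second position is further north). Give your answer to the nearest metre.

ΔN = 189 m

Δφ = -38.6683° − -38.6700° = +0.0017°; Δλ = 167.4211° − 167.4160° = +0.0051°.
1° along a meridian = πR/180 = 111195 m.
ΔN = Δφ × 111195 = 189.0 m; ΔE = Δλ × 111195 × cos(-38.6700°) = +0.0051 × 111195 × 0.780758 = 442.8 m.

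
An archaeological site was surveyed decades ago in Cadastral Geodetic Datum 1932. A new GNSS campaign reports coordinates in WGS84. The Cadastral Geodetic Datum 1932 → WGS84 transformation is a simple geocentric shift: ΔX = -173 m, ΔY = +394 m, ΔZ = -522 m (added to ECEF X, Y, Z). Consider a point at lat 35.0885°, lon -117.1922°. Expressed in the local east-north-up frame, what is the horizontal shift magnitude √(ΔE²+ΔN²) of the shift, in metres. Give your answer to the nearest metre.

The local east axis at (φ, λ) is (−sin λ, cos λ, 0), so ΔE = −sin(-117.1922°)·(-173) + cos(-117.1922°)·394 = -333.93 m.
The local north axis is (−sin φ cos λ, −sin φ sin λ, cos φ), giving ΔN = -45.445 + 201.456 − 427.134 = -271.12 m.
Horizontal magnitude = √(ΔE² + ΔN²) = √((-333.93)² + (-271.12)²) = 430.14 m.

430 m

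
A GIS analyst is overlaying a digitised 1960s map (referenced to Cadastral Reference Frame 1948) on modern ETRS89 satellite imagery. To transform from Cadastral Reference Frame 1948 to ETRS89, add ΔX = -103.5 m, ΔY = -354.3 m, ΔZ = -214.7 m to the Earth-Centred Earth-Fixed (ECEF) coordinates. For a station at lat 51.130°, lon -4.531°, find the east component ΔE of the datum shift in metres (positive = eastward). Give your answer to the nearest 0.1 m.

ΔE = -361.4 m

At φ = 51.130°, λ = -4.531°: sin φ = 0.778572, cos φ = 0.627555, sin λ = -0.078998, cos λ = 0.996875.
ΔE = −sin λ·ΔX + cos λ·ΔY = −(-0.078998)·(-103.5) + (0.996875)·(-354.3) = -361.37 m.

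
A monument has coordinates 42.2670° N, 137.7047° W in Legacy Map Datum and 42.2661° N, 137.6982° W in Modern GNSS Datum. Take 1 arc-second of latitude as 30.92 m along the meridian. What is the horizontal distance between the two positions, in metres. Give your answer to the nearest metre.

545 m

Δφ = 42.2661° − 42.2670° = -0.0009°; Δλ = -137.6982° − -137.7047° = +0.0065°.
1° of latitude = 3600 × 30.92 = 111312 m.
ΔN = Δφ × 111312 = -100.2 m; ΔE = Δλ × 111312 × cos(42.2670°) = +0.0065 × 111312 × 0.740019 = 535.4 m.
Distance = √(ΔE² + ΔN²) = √(535.4² + (-100.2)²) = 544.7 m.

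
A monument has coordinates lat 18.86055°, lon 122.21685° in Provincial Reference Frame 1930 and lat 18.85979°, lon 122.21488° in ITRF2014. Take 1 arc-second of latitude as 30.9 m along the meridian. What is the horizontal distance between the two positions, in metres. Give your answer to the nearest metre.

224 m

Δφ = 18.85979° − 18.86055° = -0.00076°; Δλ = 122.21488° − 122.21685° = -0.00197°.
1° of latitude = 3600 × 30.90 = 111240 m.
ΔN = Δφ × 111240 = -84.5 m; ΔE = Δλ × 111240 × cos(18.86055°) = -0.00197 × 111240 × 0.946308 = -207.4 m.
Distance = √(ΔE² + ΔN²) = √((-207.4)² + (-84.5)²) = 223.9 m.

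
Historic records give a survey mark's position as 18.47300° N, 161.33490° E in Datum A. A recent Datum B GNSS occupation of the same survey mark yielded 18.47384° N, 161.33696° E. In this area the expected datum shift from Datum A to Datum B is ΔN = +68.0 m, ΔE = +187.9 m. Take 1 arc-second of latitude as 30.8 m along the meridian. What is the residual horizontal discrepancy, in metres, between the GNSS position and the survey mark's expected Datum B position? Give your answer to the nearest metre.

Observed coordinate differences: Δφ = +0.00084°, Δλ = +0.00206°.
Converting to metres (1° lat = 110880 m, cos φ = 0.948473): observed ΔN = 93.1 m, observed ΔE = 216.6 m.
Subtracting the expected shift leaves a residual of 93.1 − (68.0) = 25.1 m north and 216.6 − (187.9) = 28.7 m east.
Residual distance = √(25.1² + 28.7²) = 38.2 m.

38 m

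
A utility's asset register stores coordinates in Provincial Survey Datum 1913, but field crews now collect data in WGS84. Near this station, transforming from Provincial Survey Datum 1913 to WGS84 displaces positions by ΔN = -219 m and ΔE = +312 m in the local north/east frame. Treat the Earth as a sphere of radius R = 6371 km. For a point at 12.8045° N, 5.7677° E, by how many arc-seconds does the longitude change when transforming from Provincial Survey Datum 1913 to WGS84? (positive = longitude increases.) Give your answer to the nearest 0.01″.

At latitude 12.8045°, cos φ = 0.975132.
One radian of longitude at latitude φ spans R cos φ, so Δλ = ΔE / (R cos φ) = 312.0 / (6371000 × 0.975132) = 5.0221e-05 rad = 10.359″.

Δλ = 10.36″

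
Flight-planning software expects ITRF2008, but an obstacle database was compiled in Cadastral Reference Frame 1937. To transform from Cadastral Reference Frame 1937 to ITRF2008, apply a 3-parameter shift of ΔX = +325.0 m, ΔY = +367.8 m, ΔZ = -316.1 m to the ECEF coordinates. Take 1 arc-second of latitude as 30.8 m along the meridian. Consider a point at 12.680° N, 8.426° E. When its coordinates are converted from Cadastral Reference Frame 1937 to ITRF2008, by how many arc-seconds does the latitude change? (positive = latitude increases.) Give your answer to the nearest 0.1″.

Δφ = -12.7″

sin φ = 0.219506, cos φ = 0.975611, sin λ = 0.146532, cos λ = 0.989206.
North component: ΔN = −sin φ cos λ·ΔX − sin φ sin λ·ΔY + cos φ·ΔZ = −(0.219506)(0.989206)(325.0) − (0.219506)(0.146532)(367.8) + (0.975611)(-316.1) = -390.79 m.
1° of latitude spans 3600 × 30.80 = 110880 m, so Δφ = -390.79 / 110880 × 3600 = -12.688″.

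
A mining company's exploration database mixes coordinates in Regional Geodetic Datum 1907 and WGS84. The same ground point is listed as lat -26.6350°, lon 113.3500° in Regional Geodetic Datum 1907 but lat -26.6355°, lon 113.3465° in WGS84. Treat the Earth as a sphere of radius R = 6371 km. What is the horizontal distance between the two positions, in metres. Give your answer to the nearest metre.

352 m

Δφ = -26.6355° − -26.6350° = -0.0005°; Δλ = 113.3465° − 113.3500° = -0.0035°.
1° along a meridian = πR/180 = 111195 m.
ΔN = Δφ × 111195 = -55.6 m; ΔE = Δλ × 111195 × cos(-26.6350°) = -0.0035 × 111195 × 0.893881 = -347.9 m.
Distance = √(ΔE² + ΔN²) = √((-347.9)² + (-55.6)²) = 352.3 m.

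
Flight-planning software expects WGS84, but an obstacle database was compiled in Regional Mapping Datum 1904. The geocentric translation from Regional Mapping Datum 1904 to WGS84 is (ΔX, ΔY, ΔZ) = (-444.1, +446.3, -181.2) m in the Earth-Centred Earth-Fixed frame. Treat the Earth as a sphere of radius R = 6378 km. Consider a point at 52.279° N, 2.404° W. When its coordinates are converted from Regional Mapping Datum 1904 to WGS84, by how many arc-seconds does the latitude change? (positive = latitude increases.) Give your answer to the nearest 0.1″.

sin φ = 0.790999, cos φ = 0.611817, sin λ = -0.041945, cos λ = 0.999120.
North component: ΔN = −sin φ cos λ·ΔX − sin φ sin λ·ΔY + cos φ·ΔZ = −(0.790999)(0.999120)(-444.1) − (0.790999)(-0.041945)(446.3) + (0.611817)(-181.2) = 254.92 m.
1° of latitude spans πR/180 = 111317 m, so Δφ = 254.92 / 111317 × 3600 = 8.244″.

Δφ = 8.2″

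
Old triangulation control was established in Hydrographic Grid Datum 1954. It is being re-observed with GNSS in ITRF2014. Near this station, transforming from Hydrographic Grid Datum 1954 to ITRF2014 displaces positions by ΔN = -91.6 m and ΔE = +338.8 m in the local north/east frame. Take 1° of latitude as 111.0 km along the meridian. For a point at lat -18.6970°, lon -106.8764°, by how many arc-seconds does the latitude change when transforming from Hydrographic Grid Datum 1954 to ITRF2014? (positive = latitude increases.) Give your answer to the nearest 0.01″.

Δφ = -2.97″

1° of latitude = 111.0 km, so Δφ = -91.6 / 111000 = -0.0008252° = -2.971″.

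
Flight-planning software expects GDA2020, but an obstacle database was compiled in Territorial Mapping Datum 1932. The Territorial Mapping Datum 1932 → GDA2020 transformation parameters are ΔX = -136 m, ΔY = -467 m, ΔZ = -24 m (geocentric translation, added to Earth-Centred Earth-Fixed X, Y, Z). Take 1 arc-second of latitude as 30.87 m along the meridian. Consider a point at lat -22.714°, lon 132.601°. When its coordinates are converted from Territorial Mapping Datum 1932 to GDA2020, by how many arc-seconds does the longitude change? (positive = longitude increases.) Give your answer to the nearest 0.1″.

Δλ = 14.6″

sin φ = -0.386131, cos φ = 0.922444, sin λ = 0.736085, cos λ = -0.676889.
East component: ΔE = −sin λ·ΔX + cos λ·ΔY = −(0.736085)(-136) + (-0.676889)(-467) = 416.21 m.
1° of latitude spans 3600 × 30.87 = 111132 m; at latitude φ, 1° of longitude spans that × cos φ = 102513.0 m, so Δλ = 416.21 / 102513.0 × 3600 = 14.616″.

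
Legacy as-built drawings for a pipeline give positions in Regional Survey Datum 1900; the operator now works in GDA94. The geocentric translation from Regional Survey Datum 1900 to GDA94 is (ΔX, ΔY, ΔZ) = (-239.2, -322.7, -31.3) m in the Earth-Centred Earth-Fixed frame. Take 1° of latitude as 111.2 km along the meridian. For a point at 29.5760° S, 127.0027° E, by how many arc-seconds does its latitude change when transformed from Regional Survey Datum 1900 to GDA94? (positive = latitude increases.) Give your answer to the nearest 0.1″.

sin φ = -0.493578, cos φ = 0.869702, sin λ = 0.798607, cos λ = -0.601853.
North component: ΔN = −sin φ cos λ·ΔX − sin φ sin λ·ΔY + cos φ·ΔZ = −(-0.493578)(-0.601853)(-239.2) − (-0.493578)(0.798607)(-322.7) + (0.869702)(-31.3) = -83.36 m.
1° of latitude spans 111200 m, so Δφ = -83.36 / 111200 × 3600 = -2.699″.

Δφ = -2.7″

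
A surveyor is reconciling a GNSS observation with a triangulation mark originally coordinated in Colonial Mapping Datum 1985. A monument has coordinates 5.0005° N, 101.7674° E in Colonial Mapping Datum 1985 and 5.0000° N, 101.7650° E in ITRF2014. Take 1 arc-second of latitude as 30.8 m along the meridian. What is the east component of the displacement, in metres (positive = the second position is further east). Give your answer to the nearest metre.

ΔE = -265 m

Δφ = 5.0000° − 5.0005° = -0.0005°; Δλ = 101.7650° − 101.7674° = -0.0024°.
1° of latitude = 3600 × 30.80 = 110880 m.
ΔN = Δφ × 110880 = -55.4 m; ΔE = Δλ × 110880 × cos(5.0005°) = -0.0024 × 110880 × 0.996194 = -265.1 m.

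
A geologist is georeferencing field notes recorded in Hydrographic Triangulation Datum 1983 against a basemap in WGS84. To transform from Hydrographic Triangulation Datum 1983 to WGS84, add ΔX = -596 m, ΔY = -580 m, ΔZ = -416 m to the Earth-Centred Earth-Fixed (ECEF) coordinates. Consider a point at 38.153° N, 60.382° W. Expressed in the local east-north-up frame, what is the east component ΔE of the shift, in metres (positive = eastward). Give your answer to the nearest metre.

The local east axis at (φ, λ) is (−sin λ, cos λ, 0), so ΔE = −sin(-60.382°)·(-596) + cos(-60.382°)·(-580) = -804.77 m.

ΔE = -805 m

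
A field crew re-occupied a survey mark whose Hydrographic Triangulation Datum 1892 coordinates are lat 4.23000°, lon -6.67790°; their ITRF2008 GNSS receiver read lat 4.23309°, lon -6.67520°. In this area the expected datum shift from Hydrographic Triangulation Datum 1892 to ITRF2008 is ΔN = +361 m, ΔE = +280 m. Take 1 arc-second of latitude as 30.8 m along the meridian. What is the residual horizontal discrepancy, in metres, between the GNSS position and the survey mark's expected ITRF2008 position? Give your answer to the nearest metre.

Observed coordinate differences: Δφ = +0.00309°, Δλ = +0.00270°.
Converting to metres (1° lat = 110880 m, cos φ = 0.997276): observed ΔN = 342.6 m, observed ΔE = 298.6 m.
Subtracting the expected shift leaves a residual of 342.6 − (361) = -18.4 m north and 298.6 − (280) = 18.6 m east.
Residual distance = √((-18.4)² + 18.6²) = 26.1 m.

26 m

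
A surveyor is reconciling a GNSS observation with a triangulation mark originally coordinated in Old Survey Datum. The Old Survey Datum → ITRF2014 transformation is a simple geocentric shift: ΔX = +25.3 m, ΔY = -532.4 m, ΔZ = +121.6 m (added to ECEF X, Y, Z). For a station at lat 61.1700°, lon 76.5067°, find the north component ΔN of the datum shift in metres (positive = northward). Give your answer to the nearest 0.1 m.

ΔN = 507.0 m

The local north axis is (−sin φ cos λ, −sin φ sin λ, cos φ), giving ΔN = -5.172 + 453.537 + 58.637 = 507.00 m.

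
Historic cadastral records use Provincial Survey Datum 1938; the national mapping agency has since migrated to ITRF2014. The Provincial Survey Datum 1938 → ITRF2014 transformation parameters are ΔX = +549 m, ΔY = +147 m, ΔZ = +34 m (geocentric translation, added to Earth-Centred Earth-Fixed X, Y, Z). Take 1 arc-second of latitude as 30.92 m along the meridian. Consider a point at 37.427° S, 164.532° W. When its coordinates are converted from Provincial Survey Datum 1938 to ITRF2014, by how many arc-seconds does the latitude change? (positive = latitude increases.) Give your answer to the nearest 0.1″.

sin φ = -0.607750, cos φ = 0.794128, sin λ = -0.266700, cos λ = -0.963780.
North component: ΔN = −sin φ cos λ·ΔX − sin φ sin λ·ΔY + cos φ·ΔZ = −(-0.607750)(-0.963780)(549) − (-0.607750)(-0.266700)(147) + (0.794128)(34) = -318.40 m.
1° of latitude spans 3600 × 30.92 = 111312 m, so Δφ = -318.40 / 111312 × 3600 = -10.297″.

Δφ = -10.3″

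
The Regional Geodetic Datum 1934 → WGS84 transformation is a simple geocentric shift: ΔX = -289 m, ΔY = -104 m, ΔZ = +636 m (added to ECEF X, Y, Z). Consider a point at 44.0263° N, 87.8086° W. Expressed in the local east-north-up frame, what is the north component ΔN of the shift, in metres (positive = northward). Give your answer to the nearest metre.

ΔN = 393 m

The local north axis is (−sin φ cos λ, −sin φ sin λ, cos φ), giving ΔN = 7.680 − 72.226 + 457.297 = 392.75 m.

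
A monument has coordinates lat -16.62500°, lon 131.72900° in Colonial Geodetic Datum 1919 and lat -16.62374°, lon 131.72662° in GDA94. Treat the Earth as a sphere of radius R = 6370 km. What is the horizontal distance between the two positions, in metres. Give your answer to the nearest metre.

Δφ = -16.62374° − -16.62500° = +0.00126°; Δλ = 131.72662° − 131.72900° = -0.00238°.
1° along a meridian = πR/180 = 111177 m.
ΔN = Δφ × 111177 = 140.1 m; ΔE = Δλ × 111177 × cos(-16.62500°) = -0.00238 × 111177 × 0.958198 = -253.5 m.
Distance = √(ΔE² + ΔN²) = √((-253.5)² + 140.1²) = 289.7 m.

290 m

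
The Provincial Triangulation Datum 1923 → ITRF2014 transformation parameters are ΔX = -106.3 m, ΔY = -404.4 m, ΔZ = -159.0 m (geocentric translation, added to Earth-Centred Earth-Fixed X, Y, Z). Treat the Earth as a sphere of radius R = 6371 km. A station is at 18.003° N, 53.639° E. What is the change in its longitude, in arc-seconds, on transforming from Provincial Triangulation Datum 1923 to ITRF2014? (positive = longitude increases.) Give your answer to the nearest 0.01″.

sin φ = 0.309067, cos φ = 0.951040, sin λ = 0.805298, cos λ = 0.592871.
East component: ΔE = −sin λ·ΔX + cos λ·ΔY = −(0.805298)(-106.3) + (0.592871)(-404.4) = -154.15 m.
1° of latitude spans πR/180 = 111195 m; at latitude φ, 1° of longitude spans that × cos φ = 105750.9 m, so Δλ = -154.15 / 105750.9 × 3600 = -5.248″.

Δλ = -5.25″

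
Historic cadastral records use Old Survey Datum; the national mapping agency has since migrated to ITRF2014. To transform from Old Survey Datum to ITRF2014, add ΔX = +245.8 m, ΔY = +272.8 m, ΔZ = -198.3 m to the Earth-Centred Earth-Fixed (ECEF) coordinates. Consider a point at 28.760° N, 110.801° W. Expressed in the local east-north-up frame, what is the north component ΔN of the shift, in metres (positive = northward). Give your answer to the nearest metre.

ΔN = -9 m

The local north axis is (−sin φ cos λ, −sin φ sin λ, cos φ), giving ΔN = 41.999 + 122.700 − 173.838 = -9.14 m.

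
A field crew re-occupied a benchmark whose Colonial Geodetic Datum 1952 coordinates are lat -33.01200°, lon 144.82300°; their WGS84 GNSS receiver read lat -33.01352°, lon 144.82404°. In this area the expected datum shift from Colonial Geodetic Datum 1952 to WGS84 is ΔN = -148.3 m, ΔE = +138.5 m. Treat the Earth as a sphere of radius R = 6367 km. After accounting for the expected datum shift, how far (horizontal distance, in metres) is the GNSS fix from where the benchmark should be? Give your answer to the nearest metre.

Observed coordinate differences: Δφ = -0.00152°, Δλ = +0.00104°.
Converting to metres (1° lat = 111125 m, cos φ = 0.838556): observed ΔN = -168.9 m, observed ΔE = 96.9 m.
Subtracting the expected shift leaves a residual of -168.9 − (-148.3) = -20.6 m north and 96.9 − (138.5) = -41.6 m east.
Residual distance = √((-20.6)² + (-41.6)²) = 46.4 m.

46 m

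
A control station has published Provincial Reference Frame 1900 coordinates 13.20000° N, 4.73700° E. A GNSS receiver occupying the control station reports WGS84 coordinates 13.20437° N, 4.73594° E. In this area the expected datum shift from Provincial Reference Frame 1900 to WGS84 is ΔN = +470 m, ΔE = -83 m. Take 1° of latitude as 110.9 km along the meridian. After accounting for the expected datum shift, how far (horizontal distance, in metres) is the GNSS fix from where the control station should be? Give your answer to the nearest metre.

Observed coordinate differences: Δφ = +0.00437°, Δλ = -0.00106°.
Converting to metres (1° lat = 110900 m, cos φ = 0.973579): observed ΔN = 484.6 m, observed ΔE = -114.4 m.
Subtracting the expected shift leaves a residual of 484.6 − (470) = 14.6 m north and -114.4 − (-83) = -31.4 m east.
Residual distance = √(14.6² + (-31.4)²) = 34.7 m.

35 m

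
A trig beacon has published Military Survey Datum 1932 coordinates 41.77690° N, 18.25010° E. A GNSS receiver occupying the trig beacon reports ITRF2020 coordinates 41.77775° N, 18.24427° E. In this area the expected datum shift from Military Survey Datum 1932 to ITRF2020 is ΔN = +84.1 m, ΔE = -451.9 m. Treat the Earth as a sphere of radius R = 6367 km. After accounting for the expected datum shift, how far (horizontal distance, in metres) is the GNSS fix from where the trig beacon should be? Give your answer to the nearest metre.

Observed coordinate differences: Δφ = +0.00085°, Δλ = -0.00583°.
Converting to metres (1° lat = 111125 m, cos φ = 0.745745): observed ΔN = 94.5 m, observed ΔE = -483.1 m.
Subtracting the expected shift leaves a residual of 94.5 − (84.1) = 10.4 m north and -483.1 − (-451.9) = -31.2 m east.
Residual distance = √(10.4² + (-31.2)²) = 32.9 m.

33 m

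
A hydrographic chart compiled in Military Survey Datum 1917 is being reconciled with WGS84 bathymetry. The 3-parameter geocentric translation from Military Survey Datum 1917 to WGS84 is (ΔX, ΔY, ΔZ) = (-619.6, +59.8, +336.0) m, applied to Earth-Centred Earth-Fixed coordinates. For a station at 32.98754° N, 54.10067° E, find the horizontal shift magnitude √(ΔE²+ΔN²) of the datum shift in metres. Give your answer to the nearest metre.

The local east axis at (φ, λ) is (−sin λ, cos λ, 0), so ΔE = −sin(54.10067°)·(-619.6) + cos(54.10067°)·59.8 = 536.97 m.
The local north axis is (−sin φ cos λ, −sin φ sin λ, cos φ), giving ΔN = 197.807 − 26.374 + 281.833 = 453.27 m.
Horizontal magnitude = √(ΔE² + ΔN²) = √(536.97² + 453.27²) = 702.70 m.

703 m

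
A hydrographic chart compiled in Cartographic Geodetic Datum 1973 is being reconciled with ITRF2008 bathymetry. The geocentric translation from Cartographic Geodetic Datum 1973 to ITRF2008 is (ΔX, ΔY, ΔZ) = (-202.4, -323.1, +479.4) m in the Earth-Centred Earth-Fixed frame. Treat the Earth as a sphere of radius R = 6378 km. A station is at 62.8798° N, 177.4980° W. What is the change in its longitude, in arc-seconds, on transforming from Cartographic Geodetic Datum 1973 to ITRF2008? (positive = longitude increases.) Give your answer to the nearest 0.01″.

Δλ = 22.27″

sin φ = 0.890052, cos φ = 0.455859, sin λ = -0.043654, cos λ = -0.999047.
East component: ΔE = −sin λ·ΔX + cos λ·ΔY = −(-0.043654)(-202.4) + (-0.999047)(-323.1) = 313.96 m.
1° of latitude spans πR/180 = 111317 m; at latitude φ, 1° of longitude spans that × cos φ = 50744.9 m, so Δλ = 313.96 / 50744.9 × 3600 = 22.273″.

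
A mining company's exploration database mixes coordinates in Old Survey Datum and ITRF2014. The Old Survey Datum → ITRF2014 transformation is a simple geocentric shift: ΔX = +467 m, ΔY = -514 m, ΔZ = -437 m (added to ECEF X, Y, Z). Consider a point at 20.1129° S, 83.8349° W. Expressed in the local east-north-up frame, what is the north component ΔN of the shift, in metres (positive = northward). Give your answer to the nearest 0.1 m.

ΔN = -217.4 m

At φ = -20.1129°, λ = -83.8349°: sin φ = -0.343871, cos φ = 0.939017, sin λ = -0.994217, cos λ = 0.107394.
ΔN = −sin φ cos λ·ΔX − sin φ sin λ·ΔY + cos φ·ΔZ = −(-0.343871)(0.107394)(467) − (-0.343871)(-0.994217)(-514) + (0.939017)(-437) = -217.38 m.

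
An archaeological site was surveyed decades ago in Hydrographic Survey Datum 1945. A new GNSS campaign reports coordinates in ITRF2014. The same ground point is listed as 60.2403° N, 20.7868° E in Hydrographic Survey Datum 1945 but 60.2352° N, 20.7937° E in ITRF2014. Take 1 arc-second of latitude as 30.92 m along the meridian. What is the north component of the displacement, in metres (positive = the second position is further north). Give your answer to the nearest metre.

ΔN = -568 m

Δφ = 60.2352° − 60.2403° = -0.0051°; Δλ = 20.7937° − 20.7868° = +0.0069°.
1° of latitude = 3600 × 30.92 = 111312 m.
ΔN = Δφ × 111312 = -567.7 m; ΔE = Δλ × 111312 × cos(60.2403°) = +0.0069 × 111312 × 0.496363 = 381.2 m.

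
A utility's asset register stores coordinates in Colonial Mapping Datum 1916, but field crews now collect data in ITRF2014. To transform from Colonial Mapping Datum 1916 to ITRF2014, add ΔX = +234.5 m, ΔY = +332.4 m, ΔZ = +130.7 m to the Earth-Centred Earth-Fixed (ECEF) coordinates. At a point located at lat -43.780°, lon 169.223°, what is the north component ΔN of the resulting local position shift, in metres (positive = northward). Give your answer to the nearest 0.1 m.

The local north axis is (−sin φ cos λ, −sin φ sin λ, cos φ), giving ΔN = -159.387 + 43.004 + 94.366 = -22.02 m.

ΔN = -22.0 m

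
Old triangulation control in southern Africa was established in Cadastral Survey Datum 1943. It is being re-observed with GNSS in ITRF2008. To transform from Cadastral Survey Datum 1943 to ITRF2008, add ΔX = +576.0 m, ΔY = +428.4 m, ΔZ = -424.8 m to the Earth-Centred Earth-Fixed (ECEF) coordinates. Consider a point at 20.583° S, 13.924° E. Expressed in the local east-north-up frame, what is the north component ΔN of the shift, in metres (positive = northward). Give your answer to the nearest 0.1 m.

The local north axis is (−sin φ cos λ, −sin φ sin λ, cos φ), giving ΔN = 196.550 + 36.242 − 397.682 = -164.89 m.

ΔN = -164.9 m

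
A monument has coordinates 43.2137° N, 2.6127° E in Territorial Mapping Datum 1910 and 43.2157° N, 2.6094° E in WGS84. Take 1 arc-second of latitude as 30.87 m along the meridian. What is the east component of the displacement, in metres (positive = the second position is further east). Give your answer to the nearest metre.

Δφ = 43.2157° − 43.2137° = +0.0020°; Δλ = 2.6094° − 2.6127° = -0.0033°.
1° of latitude = 3600 × 30.87 = 111132 m.
ΔN = Δφ × 111132 = 222.3 m; ΔE = Δλ × 111132 × cos(43.2137°) = -0.0033 × 111132 × 0.728805 = -267.3 m.

ΔE = -267 m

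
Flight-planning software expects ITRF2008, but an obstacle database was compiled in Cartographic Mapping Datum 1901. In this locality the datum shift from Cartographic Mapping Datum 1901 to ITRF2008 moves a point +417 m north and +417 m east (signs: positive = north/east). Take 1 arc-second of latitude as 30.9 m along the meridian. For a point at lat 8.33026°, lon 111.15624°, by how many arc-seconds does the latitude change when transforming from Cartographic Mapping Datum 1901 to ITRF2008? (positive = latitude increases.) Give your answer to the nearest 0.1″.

1″ of latitude = 30.90 m, so Δφ = 417.0 / 30.90 = 13.495″.

Δφ = 13.5″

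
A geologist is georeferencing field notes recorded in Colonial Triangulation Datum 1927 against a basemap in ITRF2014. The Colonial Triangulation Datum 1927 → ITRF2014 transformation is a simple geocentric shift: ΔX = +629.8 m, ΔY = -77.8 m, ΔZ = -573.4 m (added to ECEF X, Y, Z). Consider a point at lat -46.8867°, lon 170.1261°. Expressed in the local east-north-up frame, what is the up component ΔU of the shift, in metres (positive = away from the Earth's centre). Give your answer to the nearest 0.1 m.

ΔU = -14.6 m

The local up (radial) axis is (cos φ cos λ, cos φ sin λ, sin φ), giving ΔU = -424.057 − 9.118 + 418.584 = -14.59 m.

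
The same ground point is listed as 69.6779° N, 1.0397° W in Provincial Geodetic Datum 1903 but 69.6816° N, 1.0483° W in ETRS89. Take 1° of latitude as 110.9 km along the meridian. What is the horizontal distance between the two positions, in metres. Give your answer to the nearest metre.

Δφ = 69.6816° − 69.6779° = +0.0037°; Δλ = -1.0483° − -1.0397° = -0.0086°.
ΔN = Δφ × 110900 = 410.3 m; ΔE = Δλ × 110900 × cos(69.6779°) = -0.0086 × 110900 × 0.347297 = -331.2 m.
Distance = √(ΔE² + ΔN²) = √((-331.2)² + 410.3²) = 527.3 m.

527 m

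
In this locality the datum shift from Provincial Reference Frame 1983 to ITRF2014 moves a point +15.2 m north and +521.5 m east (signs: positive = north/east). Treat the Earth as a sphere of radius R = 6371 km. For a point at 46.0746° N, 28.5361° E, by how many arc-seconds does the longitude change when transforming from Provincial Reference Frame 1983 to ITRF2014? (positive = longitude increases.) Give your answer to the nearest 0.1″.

At latitude 46.0746°, cos φ = 0.693721.
One radian of longitude at latitude φ spans R cos φ, so Δλ = ΔE / (R cos φ) = 521.5 / (6371000 × 0.693721) = 1.1799e-04 rad = 24.338″.

Δλ = 24.3″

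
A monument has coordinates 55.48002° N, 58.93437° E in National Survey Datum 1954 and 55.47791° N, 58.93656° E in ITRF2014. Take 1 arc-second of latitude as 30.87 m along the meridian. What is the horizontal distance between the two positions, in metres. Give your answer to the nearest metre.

272 m

Δφ = 55.47791° − 55.48002° = -0.00211°; Δλ = 58.93656° − 58.93437° = +0.00219°.
1° of latitude = 3600 × 30.87 = 111132 m.
ΔN = Δφ × 111132 = -234.5 m; ΔE = Δλ × 111132 × cos(55.48002°) = +0.00219 × 111132 × 0.566694 = 137.9 m.
Distance = √(ΔE² + ΔN²) = √(137.9² + (-234.5)²) = 272.0 m.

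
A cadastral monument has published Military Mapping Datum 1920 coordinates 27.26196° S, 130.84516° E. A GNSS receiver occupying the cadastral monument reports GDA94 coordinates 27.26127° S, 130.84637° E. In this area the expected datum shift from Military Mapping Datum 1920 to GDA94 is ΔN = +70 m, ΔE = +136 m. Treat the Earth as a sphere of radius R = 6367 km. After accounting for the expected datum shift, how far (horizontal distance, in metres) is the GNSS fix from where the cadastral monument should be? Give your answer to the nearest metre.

18 m

Observed coordinate differences: Δφ = +0.00069°, Δλ = +0.00121°.
Converting to metres (1° lat = 111125 m, cos φ = 0.888922): observed ΔN = 76.7 m, observed ΔE = 119.5 m.
Subtracting the expected shift leaves a residual of 76.7 − (70) = 6.7 m north and 119.5 − (136) = -16.5 m east.
Residual distance = √(6.7² + (-16.5)²) = 17.8 m.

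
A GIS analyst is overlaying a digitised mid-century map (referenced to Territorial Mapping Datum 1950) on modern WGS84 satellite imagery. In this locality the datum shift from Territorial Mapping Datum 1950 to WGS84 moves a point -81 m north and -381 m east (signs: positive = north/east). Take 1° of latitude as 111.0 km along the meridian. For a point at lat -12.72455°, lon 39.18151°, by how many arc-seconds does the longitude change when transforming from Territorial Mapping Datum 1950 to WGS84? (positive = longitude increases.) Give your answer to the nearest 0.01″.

At latitude -12.72455°, cos φ = 0.975440.
1° of longitude at this latitude = 111.0 × cos φ = 108.27 km, so Δλ = -381.0 / 108273.9 = -0.0035189° = -12.668″.

Δλ = -12.67″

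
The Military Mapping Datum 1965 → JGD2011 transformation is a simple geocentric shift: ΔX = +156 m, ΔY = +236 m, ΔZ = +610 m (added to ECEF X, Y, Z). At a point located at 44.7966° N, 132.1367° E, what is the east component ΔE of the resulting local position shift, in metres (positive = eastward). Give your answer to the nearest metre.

ΔE = -274 m

At φ = 44.7966°, λ = 132.1367°: sin φ = 0.704592, cos φ = 0.709613, sin λ = 0.741546, cos λ = -0.670902.
ΔE = −sin λ·ΔX + cos λ·ΔY = −(0.741546)·(156) + (-0.670902)·(236) = -274.01 m.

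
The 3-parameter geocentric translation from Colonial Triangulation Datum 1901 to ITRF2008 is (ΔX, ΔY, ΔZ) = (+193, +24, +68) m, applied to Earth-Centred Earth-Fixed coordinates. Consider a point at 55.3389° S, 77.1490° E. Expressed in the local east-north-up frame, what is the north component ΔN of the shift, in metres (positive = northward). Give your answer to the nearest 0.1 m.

The local north axis is (−sin φ cos λ, −sin φ sin λ, cos φ), giving ΔN = 35.308 + 19.246 + 38.673 = 93.23 m.

ΔN = 93.2 m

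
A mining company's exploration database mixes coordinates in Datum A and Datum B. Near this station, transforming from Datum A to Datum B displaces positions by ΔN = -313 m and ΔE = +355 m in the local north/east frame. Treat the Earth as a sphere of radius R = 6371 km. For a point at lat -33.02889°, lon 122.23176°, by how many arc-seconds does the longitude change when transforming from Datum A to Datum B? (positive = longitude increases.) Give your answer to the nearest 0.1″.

Δλ = 13.7″

At latitude -33.02889°, cos φ = 0.838396.
One radian of longitude at latitude φ spans R cos φ, so Δλ = ΔE / (R cos φ) = 355.0 / (6371000 × 0.838396) = 6.6462e-05 rad = 13.709″.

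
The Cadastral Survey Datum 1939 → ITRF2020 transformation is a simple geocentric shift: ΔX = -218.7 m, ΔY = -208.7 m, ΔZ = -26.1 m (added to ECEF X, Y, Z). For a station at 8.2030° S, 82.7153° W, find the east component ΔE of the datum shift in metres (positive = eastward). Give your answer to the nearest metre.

The local east axis at (φ, λ) is (−sin λ, cos λ, 0), so ΔE = −sin(-82.7153°)·(-218.7) + cos(-82.7153°)·(-208.7) = -243.40 m.

ΔE = -243 m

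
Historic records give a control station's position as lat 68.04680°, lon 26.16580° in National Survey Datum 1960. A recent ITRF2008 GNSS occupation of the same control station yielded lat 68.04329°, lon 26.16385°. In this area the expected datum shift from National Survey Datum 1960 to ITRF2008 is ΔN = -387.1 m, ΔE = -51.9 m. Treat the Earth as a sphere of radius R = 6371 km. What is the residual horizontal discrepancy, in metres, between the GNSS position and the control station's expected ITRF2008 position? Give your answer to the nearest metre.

Observed coordinate differences: Δφ = -0.00351°, Δλ = -0.00195°.
Converting to metres (1° lat = 111195 m, cos φ = 0.373849): observed ΔN = -390.3 m, observed ΔE = -81.1 m.
Subtracting the expected shift leaves a residual of -390.3 − (-387.1) = -3.2 m north and -81.1 − (-51.9) = -29.2 m east.
Residual distance = √((-3.2)² + (-29.2)²) = 29.3 m.

29 m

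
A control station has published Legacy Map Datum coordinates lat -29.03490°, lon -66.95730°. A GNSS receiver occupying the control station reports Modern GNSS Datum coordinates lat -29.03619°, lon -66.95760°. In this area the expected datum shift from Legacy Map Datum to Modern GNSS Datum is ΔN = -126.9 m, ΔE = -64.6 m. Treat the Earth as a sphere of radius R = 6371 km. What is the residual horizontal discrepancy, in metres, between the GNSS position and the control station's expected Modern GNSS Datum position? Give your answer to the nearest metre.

39 m

Observed coordinate differences: Δφ = -0.00129°, Δλ = -0.00030°.
Converting to metres (1° lat = 111195 m, cos φ = 0.874324): observed ΔN = -143.4 m, observed ΔE = -29.2 m.
Subtracting the expected shift leaves a residual of -143.4 − (-126.9) = -16.5 m north and -29.2 − (-64.6) = 35.4 m east.
Residual distance = √((-16.5)² + 35.4²) = 39.1 m.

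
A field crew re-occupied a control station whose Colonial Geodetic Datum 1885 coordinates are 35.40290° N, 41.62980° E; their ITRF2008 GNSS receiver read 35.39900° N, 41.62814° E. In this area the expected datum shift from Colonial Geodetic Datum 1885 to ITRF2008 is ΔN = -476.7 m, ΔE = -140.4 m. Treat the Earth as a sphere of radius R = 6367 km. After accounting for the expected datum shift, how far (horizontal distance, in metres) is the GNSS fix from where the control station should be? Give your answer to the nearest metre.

44 m

Observed coordinate differences: Δφ = -0.00390°, Δλ = -0.00166°.
Converting to metres (1° lat = 111125 m, cos φ = 0.815098): observed ΔN = -433.4 m, observed ΔE = -150.4 m.
Subtracting the expected shift leaves a residual of -433.4 − (-476.7) = 43.3 m north and -150.4 − (-140.4) = -10.0 m east.
Residual distance = √(43.3² + (-10.0)²) = 44.4 m.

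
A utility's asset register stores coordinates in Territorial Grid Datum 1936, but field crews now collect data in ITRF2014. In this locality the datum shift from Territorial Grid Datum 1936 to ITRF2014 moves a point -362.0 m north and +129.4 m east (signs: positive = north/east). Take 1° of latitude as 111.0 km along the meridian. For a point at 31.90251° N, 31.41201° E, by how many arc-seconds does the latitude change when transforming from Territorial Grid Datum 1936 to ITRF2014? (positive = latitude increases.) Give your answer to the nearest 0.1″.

1° of latitude = 111.0 km, so Δφ = -362.0 / 111000 = -0.0032613° = -11.741″.

Δφ = -11.7″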